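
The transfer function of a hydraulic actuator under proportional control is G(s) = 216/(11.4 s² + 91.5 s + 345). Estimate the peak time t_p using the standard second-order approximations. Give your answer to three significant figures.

Dividing through by 11.4: denominator becomes s² + 8.026 s + 30.26.
So ω_n = √30.26 = 5.50 rad/s and ζ = 8.026/(2·5.50) = 0.730.
ω_d = 5.50·√(1 − 0.730²) = 3.76 rad/s. t_p = π/ω_d = 0.835 s.

t_p ≈ 0.835 s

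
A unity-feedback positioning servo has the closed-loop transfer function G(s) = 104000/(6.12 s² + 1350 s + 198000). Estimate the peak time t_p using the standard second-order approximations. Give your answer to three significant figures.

t_p ≈ 0.0221 s

Dividing through by 6.12: denominator becomes s² + 220.6 s + 32350.
So ω_n = √32350 = 180 rad/s and ζ = 220.6/(2·180) = 0.613.
ω_d = 180·√(1 − 0.613²) = 142 rad/s. t_p = π/ω_d = 0.0221 s.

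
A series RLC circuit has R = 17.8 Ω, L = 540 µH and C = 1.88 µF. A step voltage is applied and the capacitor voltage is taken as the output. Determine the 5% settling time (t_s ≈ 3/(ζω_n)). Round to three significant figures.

For a series RLC circuit (capacitor voltage as output), ω_n = 1/√(LC) = 1/√(540 µH · 1.88 µF) = 31400 rad/s.
ζ = (R/2)·√(C/L) = (17.8/2)·√(1.88 µF/540 µH) = 0.525.
t_s ≈ 3/(ζω_n) = 0.000182 s.

t_s ≈ 0.000182 s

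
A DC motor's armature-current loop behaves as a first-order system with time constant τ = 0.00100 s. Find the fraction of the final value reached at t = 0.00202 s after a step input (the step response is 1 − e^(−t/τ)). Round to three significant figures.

y/y_∞ ≈ 0.867

y(t)/y_∞ = 1 − e^(−t/τ) = 1 − e^(−0.00202/0.00100) = 1 − e^(−2.02) = 0.867.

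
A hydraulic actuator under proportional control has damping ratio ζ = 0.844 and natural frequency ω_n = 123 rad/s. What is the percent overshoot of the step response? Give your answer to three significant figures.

%OS ≈ 0.713%

For an underdamped second-order system, %OS = 100·exp(−πζ/√(1−ζ²)).
πζ/√(1−ζ²) = π·0.844/√(1−0.712) = 4.944, so %OS = 100·e^(−4.944) = 0.713%.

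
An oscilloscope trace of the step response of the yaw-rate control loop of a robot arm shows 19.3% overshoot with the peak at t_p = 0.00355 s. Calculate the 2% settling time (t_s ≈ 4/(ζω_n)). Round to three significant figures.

t_s ≈ 0.00863 s

The overshoot fixes ζ = −ln(OS)/√(π²+ln²(OS)) = 0.464.
t_p = π/ω_d ⇒ ω_d = 885 rad/s; then ω_n = ω_d/√(1−ζ²) = 999 rad/s.
t_s ≈ 4/(ζω_n) = 4/(0.464·999) = 0.00863 s.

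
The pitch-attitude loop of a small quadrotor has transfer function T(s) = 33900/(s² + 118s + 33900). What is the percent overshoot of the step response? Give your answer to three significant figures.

Comparing the denominator to s² + 2ζω_n s + ω_n²: ω_n = √33900 = 184 rad/s, and 2ζω_n = 118 so ζ = 118/(2·184) = 0.320.
%OS = 100 e^{−πζ/√(1−ζ²)} with ζ = 0.320 gives 34.6%.

%OS ≈ 34.6%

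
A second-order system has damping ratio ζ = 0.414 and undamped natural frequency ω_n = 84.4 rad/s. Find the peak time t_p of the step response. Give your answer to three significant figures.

t_p ≈ 0.0409 s

The damped frequency is ω_d = ω_n√(1−ζ²) = 84.4·√(1−0.171) = 76.8 rad/s.
Peak time t_p = π/ω_d = π/76.8 = 0.0409 s.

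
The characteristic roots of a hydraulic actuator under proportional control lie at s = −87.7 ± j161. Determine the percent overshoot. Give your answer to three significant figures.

%OS ≈ 18.1%

The poles are at −σ ± jω_d with σ = 87.7 and ω_d = 161, so ω_n = √(σ²+ω_d²) = 183 rad/s and ζ = σ/ω_n = 0.478.
Overshoot: exp(−π·0.478/√(1−0.478²)) = 0.181, i.e. 18.1%.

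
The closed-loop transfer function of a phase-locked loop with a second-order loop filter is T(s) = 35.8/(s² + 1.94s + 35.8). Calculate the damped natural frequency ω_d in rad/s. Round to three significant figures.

ω_d ≈ 5.90 rad/s

Comparing the denominator to s² + 2ζω_n s + ω_n²: ω_n = √35.8 = 5.98 rad/s, and 2ζω_n = 1.94 so ζ = 1.94/(2·5.98) = 0.162.
ω_d = 5.98·√(1 − 0.162²) = 5.90 rad/s.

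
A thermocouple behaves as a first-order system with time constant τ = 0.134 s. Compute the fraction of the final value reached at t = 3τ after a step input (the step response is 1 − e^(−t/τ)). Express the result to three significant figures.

y(t)/y_∞ = 1 − e^(−t/τ) = 1 − e^(−3) = 1 − e^(−3.00) = 0.950.

y/y_∞ ≈ 0.950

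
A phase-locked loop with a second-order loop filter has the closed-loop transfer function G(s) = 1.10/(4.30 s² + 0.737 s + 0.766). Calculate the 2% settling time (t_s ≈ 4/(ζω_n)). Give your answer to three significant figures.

Dividing through by 4.30: denominator becomes s² + 0.1714 s + 0.1781.
So ω_n = √0.1781 = 0.422 rad/s and ζ = 0.1714/(2·0.422) = 0.203.
t_s ≈ 4/(ζω_n) = 46.7 s.

t_s ≈ 46.7 s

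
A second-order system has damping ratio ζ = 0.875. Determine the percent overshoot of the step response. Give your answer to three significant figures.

For an underdamped second-order system, %OS = 100·exp(−πζ/√(1−ζ²)).
πζ/√(1−ζ²) = π·0.875/√(1−0.766) = 5.678, so %OS = 100·e^(−5.678) = 0.342%.

%OS ≈ 0.342%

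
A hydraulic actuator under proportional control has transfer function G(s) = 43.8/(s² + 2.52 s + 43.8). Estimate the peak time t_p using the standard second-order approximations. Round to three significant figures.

t_p ≈ 0.484 s

Matching coefficients with s² + 2ζω_n s + ω_n² gives ω_n² = 43.8 ⇒ ω_n = 6.62 rad/s, and ζ = 2.52/(2ω_n) = 0.190.
ω_d = 6.62·√(1 − 0.190²) = 6.50 rad/s. Then t_p = π/ω_d = 0.484 s.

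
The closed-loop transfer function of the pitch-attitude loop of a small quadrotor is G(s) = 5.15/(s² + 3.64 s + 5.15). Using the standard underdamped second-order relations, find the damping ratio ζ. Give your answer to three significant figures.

Matching coefficients with s² + 2ζω_n s + ω_n² gives ω_n² = 5.15 ⇒ ω_n = 2.27 rad/s, and ζ = 3.64/(2ω_n) = 0.802.

ζ ≈ 0.802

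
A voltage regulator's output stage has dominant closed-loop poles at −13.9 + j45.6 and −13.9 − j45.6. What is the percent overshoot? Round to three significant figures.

The poles are at −σ ± jω_d with σ = 13.9 and ω_d = 45.6, so ω_n = √(σ²+ω_d²) = 47.7 rad/s and ζ = σ/ω_n = 0.292.
%OS = 100·exp(−πζ/√(1−ζ²)) = 38.4%.

%OS ≈ 38.4%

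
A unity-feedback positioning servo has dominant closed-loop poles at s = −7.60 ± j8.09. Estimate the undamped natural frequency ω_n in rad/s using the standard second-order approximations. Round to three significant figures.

ω_n ≈ 11.1 rad/s

The poles are at −σ ± jω_d with σ = 7.60 and ω_d = 8.09, so ω_n = √(σ²+ω_d²) = 11.1 rad/s and ζ = σ/ω_n = 0.685.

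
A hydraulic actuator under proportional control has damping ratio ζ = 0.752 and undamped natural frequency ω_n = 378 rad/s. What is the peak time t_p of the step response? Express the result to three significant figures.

t_p ≈ 0.0126 s

The damped frequency is ω_d = ω_n√(1−ζ²) = 378·√(1−0.566) = 249 rad/s.
Peak time t_p = π/ω_d = π/249 = 0.0126 s.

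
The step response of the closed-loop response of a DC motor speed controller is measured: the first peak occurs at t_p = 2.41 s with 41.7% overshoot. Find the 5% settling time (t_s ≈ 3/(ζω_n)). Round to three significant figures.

From the overshoot, ζ = −ln(OS)/√(π²+ln²(OS)) = 0.268.
From t_p = π/ω_d, ω_d = π/2.41 = 1.30 rad/s, so ω_n = ω_d/√(1−ζ²) = 1.35 rad/s.
t_s ≈ 3/(ζω_n) = 3/(0.268·1.35) = 8.27 s.

t_s ≈ 8.27 s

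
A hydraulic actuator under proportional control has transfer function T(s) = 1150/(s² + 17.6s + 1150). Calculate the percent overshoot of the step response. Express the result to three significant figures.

%OS ≈ 43.0%

Matching coefficients with s² + 2ζω_n s + ω_n² gives ω_n² = 1150 ⇒ ω_n = 33.9 rad/s, and ζ = 17.6/(2ω_n) = 0.259.
Overshoot: exp(−π·0.259/√(1−0.259²)) = 0.430, i.e. 43.0%.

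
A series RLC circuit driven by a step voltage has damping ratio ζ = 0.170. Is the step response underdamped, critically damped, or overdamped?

underdamped

Since ζ = 0.170 < 1, the system is underdamped.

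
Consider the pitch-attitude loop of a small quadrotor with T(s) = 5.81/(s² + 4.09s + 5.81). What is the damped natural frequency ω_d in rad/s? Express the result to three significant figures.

Matching coefficients with s² + 2ζω_n s + ω_n² gives ω_n² = 5.81 ⇒ ω_n = 2.41 rad/s, and ζ = 4.09/(2ω_n) = 0.848.
ω_d = ω_n√(1−ζ²) = 1.28 rad/s.

ω_d ≈ 1.28 rad/s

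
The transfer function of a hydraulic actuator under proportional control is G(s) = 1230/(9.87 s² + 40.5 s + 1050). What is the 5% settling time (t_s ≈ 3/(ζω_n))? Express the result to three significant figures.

Dividing through by 9.87: denominator becomes s² + 4.103 s + 106.4.
So ω_n = √106.4 = 10.3 rad/s and ζ = 4.103/(2·10.3) = 0.199.
t_s ≈ 3/(ζω_n) = 1.46 s.

t_s ≈ 1.46 s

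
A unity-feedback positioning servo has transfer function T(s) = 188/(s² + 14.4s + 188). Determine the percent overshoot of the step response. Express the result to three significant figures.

%OS ≈ 14.4%

Matching coefficients with s² + 2ζω_n s + ω_n² gives ω_n² = 188 ⇒ ω_n = 13.7 rad/s, and ζ = 14.4/(2ω_n) = 0.525.
Overshoot: exp(−π·0.525/√(1−0.525²)) = 0.144, i.e. 14.4%.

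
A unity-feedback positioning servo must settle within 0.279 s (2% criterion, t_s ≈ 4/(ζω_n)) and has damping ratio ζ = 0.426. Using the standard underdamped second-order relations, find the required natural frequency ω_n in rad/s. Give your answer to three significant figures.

ω_n ≈ 33.7 rad/s

Rearranging t_s ≈ 4/(ζω_n) gives ω_n = 4/(ζ·t_s) = 4/(0.426 × 0.279) = 33.7 rad/s.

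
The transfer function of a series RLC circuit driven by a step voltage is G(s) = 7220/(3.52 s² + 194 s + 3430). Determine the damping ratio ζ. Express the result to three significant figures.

Dividing through by 3.52: denominator becomes s² + 55.11 s + 974.4.
So ω_n = √974.4 = 31.2 rad/s and ζ = 55.11/(2·31.2) = 0.883.

ζ ≈ 0.883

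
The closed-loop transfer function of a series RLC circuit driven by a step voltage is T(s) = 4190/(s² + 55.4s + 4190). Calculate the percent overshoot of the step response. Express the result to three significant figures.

%OS ≈ 22.6%

Matching coefficients with s² + 2ζω_n s + ω_n² gives ω_n² = 4190 ⇒ ω_n = 64.7 rad/s, and ζ = 55.4/(2ω_n) = 0.428.
Overshoot: exp(−π·0.428/√(1−0.428²)) = 0.226, i.e. 22.6%.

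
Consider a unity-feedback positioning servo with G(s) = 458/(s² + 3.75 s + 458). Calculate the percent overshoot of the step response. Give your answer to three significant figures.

%OS ≈ 75.9%

ω_n = √458 = 21.4 rad/s; ζ = 3.75/(2·21.4) = 0.0876.
Overshoot: exp(−π·0.0876/√(1−0.0876²)) = 0.759, i.e. 75.9%.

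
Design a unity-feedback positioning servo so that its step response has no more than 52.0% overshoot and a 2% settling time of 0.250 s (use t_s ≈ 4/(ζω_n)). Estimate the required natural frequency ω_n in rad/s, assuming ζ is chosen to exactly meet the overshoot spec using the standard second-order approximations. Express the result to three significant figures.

ω_n ≈ 78.5 rad/s

Inverting the overshoot relation: ζ = |ln 0.520|/√(π² + ln²0.520) = 0.204.
From t_s ≈ 4/(ζω_n): ω_n = 4/(ζ·t_s) = 4/(0.204·0.250) = 78.5 rad/s.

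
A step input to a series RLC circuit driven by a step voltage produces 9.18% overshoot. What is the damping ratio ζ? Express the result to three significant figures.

ζ = −ln(OS)/√(π² + (ln OS)²). With OS = 0.0918, ln OS = −2.388 and ζ = 2.388/3.946 = 0.605.

ζ ≈ 0.605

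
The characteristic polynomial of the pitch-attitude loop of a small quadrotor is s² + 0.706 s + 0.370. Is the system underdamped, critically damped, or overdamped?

underdamped

a² − 4b = 0.706² − 4·0.370 < 0 (complex roots); the system is underdamped.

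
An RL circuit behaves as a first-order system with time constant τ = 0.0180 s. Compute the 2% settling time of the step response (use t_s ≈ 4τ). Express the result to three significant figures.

t_s ≈ 4τ = 0.0720 s.

t_s ≈ 0.0720 s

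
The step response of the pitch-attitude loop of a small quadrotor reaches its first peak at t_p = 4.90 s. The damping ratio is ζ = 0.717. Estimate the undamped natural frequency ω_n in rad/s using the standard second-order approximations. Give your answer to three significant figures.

Peak time t_p = π/ω_d, so ω_d = π/t_p = π/4.90 = 0.641 rad/s.
ω_n = ω_d/√(1−ζ²) = 0.641/√0.486 = 0.920 rad/s.

ω_n ≈ 0.920 rad/s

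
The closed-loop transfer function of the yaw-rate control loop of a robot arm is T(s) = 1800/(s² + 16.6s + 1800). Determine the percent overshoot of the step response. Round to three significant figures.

%OS ≈ 53.4%

Comparing the denominator to s² + 2ζω_n s + ω_n²: ω_n = √1800 = 42.4 rad/s, and 2ζω_n = 16.6 so ζ = 16.6/(2·42.4) = 0.196.
%OS = 100·exp(−πζ/√(1−ζ²)) = 53.4%.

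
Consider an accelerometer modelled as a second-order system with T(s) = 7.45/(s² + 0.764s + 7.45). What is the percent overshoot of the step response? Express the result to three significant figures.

ω_n = √7.45 = 2.73 rad/s; ζ = 0.764/(2·2.73) = 0.140.
%OS = 100 e^{−πζ/√(1−ζ²)} with ζ = 0.140 gives 64.1%.

%OS ≈ 64.1%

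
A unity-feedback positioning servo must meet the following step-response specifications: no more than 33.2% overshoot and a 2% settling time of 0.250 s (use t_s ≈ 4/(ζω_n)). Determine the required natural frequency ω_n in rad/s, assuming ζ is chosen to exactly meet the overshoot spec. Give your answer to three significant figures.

ζ = −ln(OS)/√(π² + (ln OS)²). With OS = 0.332, ln OS = −1.103 and ζ = 1.103/3.329 = 0.331.
From t_s ≈ 4/(ζω_n): ω_n = 4/(ζ·t_s) = 4/(0.331·0.250) = 48.3 rad/s.

ω_n ≈ 48.3 rad/s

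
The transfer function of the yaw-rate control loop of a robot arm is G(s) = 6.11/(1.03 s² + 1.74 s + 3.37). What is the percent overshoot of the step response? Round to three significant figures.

%OS ≈ 19.0%

Dividing through by 1.03: denominator becomes s² + 1.689 s + 3.272.
So ω_n = √3.272 = 1.81 rad/s and ζ = 1.689/(2·1.81) = 0.467.
Overshoot: exp(−π·0.467/√(1−0.467²)) = 0.190, i.e. 19.0%.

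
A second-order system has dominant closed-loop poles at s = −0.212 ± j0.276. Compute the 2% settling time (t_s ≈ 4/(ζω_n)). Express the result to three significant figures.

t_s ≈ 18.9 s

For poles at −σ ± jω_d, ζω_n = σ = 0.212, so t_s ≈ 4/σ = 18.9 s.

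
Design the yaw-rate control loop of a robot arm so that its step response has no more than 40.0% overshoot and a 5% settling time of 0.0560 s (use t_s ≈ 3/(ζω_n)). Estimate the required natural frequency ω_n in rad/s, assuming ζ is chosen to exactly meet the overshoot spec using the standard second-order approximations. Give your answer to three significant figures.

From %OS = 100·exp(−πζ/√(1−ζ²)), invert to get ζ = −ln(OS)/√(π² + ln²(OS)) with OS = 0.400.
−ln 0.400 = 0.9163, so ζ = 0.9163/√(π² + 0.8396) = 0.280.
Then ω_n = 3/(ζ t_s) = 3/(0.280 × 0.0560) = 191 rad/s.

ω_n ≈ 191 rad/s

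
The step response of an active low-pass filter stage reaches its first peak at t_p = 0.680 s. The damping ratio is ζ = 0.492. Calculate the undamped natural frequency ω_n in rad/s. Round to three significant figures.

Peak time t_p = π/ω_d, so ω_d = π/t_p = π/0.680 = 4.62 rad/s.
ω_n = ω_d/√(1−ζ²) = 4.62/√0.758 = 5.31 rad/s.

ω_n ≈ 5.31 rad/s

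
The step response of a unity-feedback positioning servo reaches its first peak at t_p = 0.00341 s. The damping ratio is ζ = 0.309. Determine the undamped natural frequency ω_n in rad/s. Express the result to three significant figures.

ω_n ≈ 969 rad/s

Peak time t_p = π/ω_d, so ω_d = π/t_p = π/0.00341 = 921 rad/s.
ω_n = ω_d/√(1−ζ²) = 921/√0.905 = 969 rad/s.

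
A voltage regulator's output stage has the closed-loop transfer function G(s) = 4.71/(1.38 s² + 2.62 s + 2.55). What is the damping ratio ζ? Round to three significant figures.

ζ ≈ 0.698

Dividing through by 1.38: denominator becomes s² + 1.899 s + 1.848.
So ω_n = √1.848 = 1.36 rad/s and ζ = 1.899/(2·1.36) = 0.698.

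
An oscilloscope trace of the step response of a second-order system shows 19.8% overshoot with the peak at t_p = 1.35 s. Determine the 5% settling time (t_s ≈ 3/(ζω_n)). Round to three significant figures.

t_s ≈ 2.50 s

From the overshoot, ζ = −ln(OS)/√(π²+ln²(OS)) = 0.458.
t_p = π/ω_d ⇒ ω_d = 2.33 rad/s; then ω_n = ω_d/√(1−ζ²) = 2.62 rad/s.
t_s ≈ 3/(ζω_n) = 3/(0.458·2.62) = 2.50 s.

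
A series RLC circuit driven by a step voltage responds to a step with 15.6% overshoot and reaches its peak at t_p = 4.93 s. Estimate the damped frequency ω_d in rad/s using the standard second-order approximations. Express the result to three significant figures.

t_p = π/ω_d, so ω_d = π/4.93 = 0.637 rad/s.

ω_d ≈ 0.637 rad/s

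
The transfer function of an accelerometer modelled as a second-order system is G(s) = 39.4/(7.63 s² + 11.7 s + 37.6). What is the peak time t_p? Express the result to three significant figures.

Dividing through by 7.63: denominator becomes s² + 1.533 s + 4.928.
So ω_n = √4.928 = 2.22 rad/s and ζ = 1.533/(2·2.22) = 0.345.
ω_d = ω_n√(1−ζ²) = 2.08 rad/s. t_p = π/ω_d = 1.51 s.

t_p ≈ 1.51 s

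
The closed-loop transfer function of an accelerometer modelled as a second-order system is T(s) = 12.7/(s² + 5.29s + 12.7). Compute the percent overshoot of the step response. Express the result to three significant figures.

%OS ≈ 3.08%

ω_n = √12.7 = 3.56 rad/s; ζ = 5.29/(2·3.56) = 0.742.
%OS = 100 e^{−πζ/√(1−ζ²)} with ζ = 0.742 gives 3.08%.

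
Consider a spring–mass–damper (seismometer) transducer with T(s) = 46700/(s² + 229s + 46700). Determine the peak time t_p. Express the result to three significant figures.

Matching coefficients with s² + 2ζω_n s + ω_n² gives ω_n² = 46700 ⇒ ω_n = 216 rad/s, and ζ = 229/(2ω_n) = 0.530.
ω_d = ω_n√(1−ζ²) = 183 rad/s. Then t_p = π/ω_d = 0.0171 s.

t_p ≈ 0.0171 s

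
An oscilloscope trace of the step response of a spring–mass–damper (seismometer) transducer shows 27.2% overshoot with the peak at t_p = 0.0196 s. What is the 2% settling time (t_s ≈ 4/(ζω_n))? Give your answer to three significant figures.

t_s ≈ 0.0602 s

The overshoot fixes ζ = −ln(OS)/√(π²+ln²(OS)) = 0.383.
t_p = π/ω_d ⇒ ω_d = 160 rad/s; then ω_n = ω_d/√(1−ζ²) = 174 rad/s.
t_s ≈ 4/(ζω_n) = 4/(0.383·174) = 0.0602 s.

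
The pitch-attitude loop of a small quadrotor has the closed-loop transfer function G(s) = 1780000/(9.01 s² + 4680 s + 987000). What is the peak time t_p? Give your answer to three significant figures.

Dividing through by 9.01: denominator becomes s² + 519.4 s + 109500.
So ω_n = √109500 = 331 rad/s and ζ = 519.4/(2·331) = 0.785.
The damped frequency ω_d = ω_n√(1−ζ²) = 205 rad/s. t_p = π/ω_d = 0.0153 s.

t_p ≈ 0.0153 s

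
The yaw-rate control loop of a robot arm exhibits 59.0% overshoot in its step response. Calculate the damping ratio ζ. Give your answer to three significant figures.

From %OS = 100·exp(−πζ/√(1−ζ²)), invert to get ζ = −ln(OS)/√(π² + ln²(OS)) with OS = 0.590.
−ln 0.590 = 0.5276, so ζ = 0.5276/√(π² + 0.2784) = 0.166.

ζ ≈ 0.166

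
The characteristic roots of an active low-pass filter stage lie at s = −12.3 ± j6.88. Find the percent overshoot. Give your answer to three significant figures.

With σ = 12.3, ω_d = 6.88: ω_n = √(σ²+ω_d²) = 14.1 rad/s, ζ = σ/ω_n = 0.873.
%OS = 100 e^{−πζ/√(1−ζ²)} with ζ = 0.873 gives 0.364%.

%OS ≈ 0.364%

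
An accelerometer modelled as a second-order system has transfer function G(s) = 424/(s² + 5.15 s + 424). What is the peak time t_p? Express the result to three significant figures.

t_p ≈ 0.154 s

Comparing the denominator to s² + 2ζω_n s + ω_n²: ω_n = √424 = 20.6 rad/s, and 2ζω_n = 5.15 so ζ = 5.15/(2·20.6) = 0.125.
ω_d = ω_n√(1−ζ²) = 20.4 rad/s. Then t_p = π/ω_d = 0.154 s.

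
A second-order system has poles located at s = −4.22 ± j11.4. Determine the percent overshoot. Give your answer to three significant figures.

%OS ≈ 31.3%

With σ = 4.22, ω_d = 11.4: ω_n = √(σ²+ω_d²) = 12.2 rad/s, ζ = σ/ω_n = 0.347.
Overshoot: exp(−π·0.347/√(1−0.347²)) = 0.313, i.e. 31.3%.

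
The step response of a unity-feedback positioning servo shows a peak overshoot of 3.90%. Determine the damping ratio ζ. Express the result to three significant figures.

ζ ≈ 0.718

From %OS = 100·exp(−πζ/√(1−ζ²)), invert to get ζ = −ln(OS)/√(π² + ln²(OS)) with OS = 0.0390.
−ln 0.0390 = 3.244, so ζ = 3.244/√(π² + 10.52) = 0.718.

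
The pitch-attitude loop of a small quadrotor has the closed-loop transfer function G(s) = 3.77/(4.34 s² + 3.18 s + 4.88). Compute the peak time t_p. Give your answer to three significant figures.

t_p ≈ 3.16 s

Dividing through by 4.34: denominator becomes s² + 0.7327 s + 1.124.
So ω_n = √1.124 = 1.06 rad/s and ζ = 0.7327/(2·1.06) = 0.345.
ω_d = 1.06·√(1 − 0.345²) = 0.995 rad/s. t_p = π/ω_d = 3.16 s.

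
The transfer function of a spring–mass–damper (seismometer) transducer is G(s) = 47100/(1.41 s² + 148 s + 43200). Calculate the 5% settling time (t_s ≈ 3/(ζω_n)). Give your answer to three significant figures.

t_s ≈ 0.0572 s

Dividing through by 1.41: denominator becomes s² + 105.0 s + 30640.
So ω_n = √30640 = 175 rad/s and ζ = 105.0/(2·175) = 0.300.
t_s ≈ 3/(ζω_n) = 0.0572 s.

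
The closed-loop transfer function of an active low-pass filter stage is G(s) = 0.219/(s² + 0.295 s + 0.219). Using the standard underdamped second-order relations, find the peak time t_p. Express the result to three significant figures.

t_p ≈ 7.07 s

Comparing the denominator to s² + 2ζω_n s + ω_n²: ω_n = √0.219 = 0.468 rad/s, and 2ζω_n = 0.295 so ζ = 0.295/(2·0.468) = 0.315.
ω_d = ω_n√(1−ζ²) = 0.444 rad/s. Then t_p = π/ω_d = 7.07 s.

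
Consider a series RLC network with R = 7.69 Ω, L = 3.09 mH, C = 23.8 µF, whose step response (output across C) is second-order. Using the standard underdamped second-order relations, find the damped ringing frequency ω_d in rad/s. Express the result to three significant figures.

ω_d ≈ 3470 rad/s

For a series RLC circuit (capacitor voltage as output), ω_n = 1/√(LC) = 1/√(3.09 mH · 23.8 µF) = 3690 rad/s.
ζ = (R/2)·√(C/L) = (7.69/2)·√(23.8 µF/3.09 mH) = 0.337.
ω_d = ω_n√(1−ζ²) = 3470 rad/s.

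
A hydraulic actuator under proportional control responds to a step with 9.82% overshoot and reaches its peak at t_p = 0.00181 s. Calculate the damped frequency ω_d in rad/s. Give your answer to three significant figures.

t_p = π/ω_d, so ω_d = π/0.00181 = 1740 rad/s.

ω_d ≈ 1740 rad/s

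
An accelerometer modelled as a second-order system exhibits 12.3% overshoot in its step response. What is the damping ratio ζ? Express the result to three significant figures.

Inverting the overshoot relation: ζ = |ln 0.123|/√(π² + ln²0.123) = 0.555.

ζ ≈ 0.555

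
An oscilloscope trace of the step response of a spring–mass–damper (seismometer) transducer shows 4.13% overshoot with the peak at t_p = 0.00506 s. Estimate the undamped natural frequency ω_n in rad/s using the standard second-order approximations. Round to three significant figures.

From the overshoot, ζ = −ln(OS)/√(π²+ln²(OS)) = 0.712.
t_p = π/ω_d ⇒ ω_d = 621 rad/s; then ω_n = ω_d/√(1−ζ²) = 884 rad/s.

ω_n ≈ 884 rad/s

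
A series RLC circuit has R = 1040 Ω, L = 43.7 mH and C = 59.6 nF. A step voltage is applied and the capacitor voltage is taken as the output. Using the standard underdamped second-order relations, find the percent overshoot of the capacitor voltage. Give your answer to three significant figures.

%OS ≈ 9.06%

For a series RLC circuit (capacitor voltage as output), ω_n = 1/√(LC) = 1/√(43.7 mH · 59.6 nF) = 19600 rad/s.
ζ = (R/2)·√(C/L) = (1040/2)·√(59.6 nF/43.7 mH) = 0.607.
Overshoot: exp(−π·0.607/√(1−0.607²)) = 0.0906, i.e. 9.06%.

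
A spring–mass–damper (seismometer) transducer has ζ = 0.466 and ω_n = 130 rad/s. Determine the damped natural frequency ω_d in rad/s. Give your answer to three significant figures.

ω_d ≈ 115 rad/s

ω_d = ω_n√(1−ζ²) = 130·√0.783 = 115 rad/s.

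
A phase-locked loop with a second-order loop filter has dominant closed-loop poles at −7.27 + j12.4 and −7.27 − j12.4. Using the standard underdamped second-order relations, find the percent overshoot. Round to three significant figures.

The poles are at −σ ± jω_d with σ = 7.27 and ω_d = 12.4, so ω_n = √(σ²+ω_d²) = 14.4 rad/s and ζ = σ/ω_n = 0.506.
%OS = 100·exp(−πζ/√(1−ζ²)) = 15.9%.

%OS ≈ 15.9%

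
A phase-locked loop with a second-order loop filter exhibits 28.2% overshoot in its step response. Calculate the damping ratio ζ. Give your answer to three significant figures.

ζ = −ln(OS)/√(π² + (ln OS)²). With OS = 0.282, ln OS = −1.266 and ζ = 1.266/3.387 = 0.374.

ζ ≈ 0.374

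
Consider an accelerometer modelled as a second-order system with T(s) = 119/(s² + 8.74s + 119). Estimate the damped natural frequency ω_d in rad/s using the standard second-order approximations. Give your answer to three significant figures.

ω_d ≈ 10.0 rad/s

ω_n = √119 = 10.9 rad/s; ζ = 8.74/(2·10.9) = 0.401.
The damped frequency ω_d = ω_n√(1−ζ²) = 10.0 rad/s.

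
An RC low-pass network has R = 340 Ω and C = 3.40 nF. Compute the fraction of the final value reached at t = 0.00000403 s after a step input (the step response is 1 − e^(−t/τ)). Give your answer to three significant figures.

y/y_∞ ≈ 0.969

τ = RC = 340 × 3.40 nF = 0.00000116 s.
y(t)/y_∞ = 1 − e^(−t/τ) = 1 − e^(−0.00000403/0.00000116) = 1 − e^(−3.49) = 0.969.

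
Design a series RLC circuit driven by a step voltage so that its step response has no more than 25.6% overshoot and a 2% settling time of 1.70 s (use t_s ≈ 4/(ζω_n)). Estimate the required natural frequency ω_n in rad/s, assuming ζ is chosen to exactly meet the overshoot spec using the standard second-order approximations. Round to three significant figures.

ζ = −ln(OS)/√(π² + (ln OS)²). With OS = 0.256, ln OS = −1.363 and ζ = 1.363/3.424 = 0.398.
From t_s ≈ 4/(ζω_n): ω_n = 4/(ζ·t_s) = 4/(0.398·1.70) = 5.91 rad/s.

ω_n ≈ 5.91 rad/s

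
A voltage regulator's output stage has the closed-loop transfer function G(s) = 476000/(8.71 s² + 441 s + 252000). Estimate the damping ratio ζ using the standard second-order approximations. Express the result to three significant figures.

Dividing through by 8.71: denominator becomes s² + 50.63 s + 28930.
So ω_n = √28930 = 170 rad/s and ζ = 50.63/(2·170) = 0.149.

ζ ≈ 0.149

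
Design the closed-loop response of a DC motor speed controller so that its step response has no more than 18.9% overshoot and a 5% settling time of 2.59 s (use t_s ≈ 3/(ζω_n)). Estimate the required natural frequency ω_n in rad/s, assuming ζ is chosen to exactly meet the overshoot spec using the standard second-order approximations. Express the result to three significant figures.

ω_n ≈ 2.47 rad/s

From %OS = 100·exp(−πζ/√(1−ζ²)), invert to get ζ = −ln(OS)/√(π² + ln²(OS)) with OS = 0.189.
−ln 0.189 = 1.666, so ζ = 1.666/√(π² + 2.776) = 0.469.
Then ω_n = 3/(ζ t_s) = 3/(0.469 × 2.59) = 2.47 rad/s.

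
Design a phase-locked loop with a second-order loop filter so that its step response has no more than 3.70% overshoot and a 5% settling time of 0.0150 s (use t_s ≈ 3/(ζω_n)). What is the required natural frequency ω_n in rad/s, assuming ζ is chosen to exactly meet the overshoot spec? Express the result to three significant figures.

Inverting the overshoot relation: ζ = |ln 0.0370|/√(π² + ln²0.0370) = 0.724.
Then ω_n = 3/(ζ t_s) = 3/(0.724 × 0.0150) = 276 rad/s.

ω_n ≈ 276 rad/s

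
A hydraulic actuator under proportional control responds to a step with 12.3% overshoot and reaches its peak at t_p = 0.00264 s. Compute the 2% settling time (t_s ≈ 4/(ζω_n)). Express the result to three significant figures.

ζ from %OS: ζ = |ln 0.123|/√(π²+ln²0.123) = 0.555.
t_p = π/ω_d ⇒ ω_d = 1190 rad/s; then ω_n = ω_d/√(1−ζ²) = 1430 rad/s.
t_s ≈ 4/(ζω_n) = 4/(0.555·1430) = 0.00504 s.

t_s ≈ 0.00504 s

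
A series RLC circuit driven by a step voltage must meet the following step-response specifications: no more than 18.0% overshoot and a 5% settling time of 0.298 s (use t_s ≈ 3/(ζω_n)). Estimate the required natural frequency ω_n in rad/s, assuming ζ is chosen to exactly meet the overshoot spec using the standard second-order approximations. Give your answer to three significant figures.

From %OS = 100·exp(−πζ/√(1−ζ²)), invert to get ζ = −ln(OS)/√(π² + ln²(OS)) with OS = 0.180.
−ln 0.180 = 1.715, so ζ = 1.715/√(π² + 2.941) = 0.479.
From t_s ≈ 3/(ζω_n): ω_n = 3/(ζ·t_s) = 3/(0.479·0.298) = 21.0 rad/s.

ω_n ≈ 21.0 rad/s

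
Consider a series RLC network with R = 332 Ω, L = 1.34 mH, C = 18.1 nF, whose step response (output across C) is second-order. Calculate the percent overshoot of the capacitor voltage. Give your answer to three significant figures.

%OS ≈ 8.90%

For a series RLC circuit (capacitor voltage as output), ω_n = 1/√(LC) = 1/√(1.34 mH · 18.1 nF) = 203000 rad/s.
ζ = (R/2)·√(C/L) = (332/2)·√(18.1 nF/1.34 mH) = 0.610.
%OS = 100·exp(−πζ/√(1−ζ²)) = 8.90%.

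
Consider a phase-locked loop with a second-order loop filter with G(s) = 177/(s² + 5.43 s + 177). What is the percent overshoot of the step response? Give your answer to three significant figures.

%OS ≈ 51.9%

ω_n = √177 = 13.3 rad/s; ζ = 5.43/(2·13.3) = 0.204.
Overshoot: exp(−π·0.204/√(1−0.204²)) = 0.519, i.e. 51.9%.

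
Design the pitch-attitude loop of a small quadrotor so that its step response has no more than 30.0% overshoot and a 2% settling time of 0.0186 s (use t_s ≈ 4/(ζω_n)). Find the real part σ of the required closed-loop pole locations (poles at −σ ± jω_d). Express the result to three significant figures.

The settling-time spec alone fixes σ = ζω_n = 4/t_s = 4/0.0186 = 215.
(Overshoot then fixes ζ = 0.358 and hence ω_d = σ·√(1−ζ²)/ζ = 561 rad/s.)

σ ≈ 215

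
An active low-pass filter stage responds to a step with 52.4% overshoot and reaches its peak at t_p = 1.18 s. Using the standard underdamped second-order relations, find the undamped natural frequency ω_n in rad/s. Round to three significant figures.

ω_n ≈ 2.72 rad/s

From the overshoot, ζ = −ln(OS)/√(π²+ln²(OS)) = 0.201.
From t_p = π/ω_d, ω_d = π/1.18 = 2.66 rad/s, so ω_n = ω_d/√(1−ζ²) = 2.72 rad/s.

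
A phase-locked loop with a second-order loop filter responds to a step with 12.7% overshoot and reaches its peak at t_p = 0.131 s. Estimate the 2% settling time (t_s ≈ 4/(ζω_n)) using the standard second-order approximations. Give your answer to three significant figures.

ζ from %OS: ζ = |ln 0.127|/√(π²+ln²0.127) = 0.549.
t_p = π/ω_d ⇒ ω_d = 24.0 rad/s; then ω_n = ω_d/√(1−ζ²) = 28.7 rad/s.
t_s ≈ 4/(ζω_n) = 4/(0.549·28.7) = 0.254 s.

t_s ≈ 0.254 s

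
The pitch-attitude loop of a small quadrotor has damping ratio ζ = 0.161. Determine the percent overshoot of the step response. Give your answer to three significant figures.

%OS ≈ 59.9%

For an underdamped second-order system, %OS = 100·exp(−πζ/√(1−ζ²)).
πζ/√(1−ζ²) = π·0.161/√(1−0.0259) = 0.5125, so %OS = 100·e^(−0.5125) = 59.9%.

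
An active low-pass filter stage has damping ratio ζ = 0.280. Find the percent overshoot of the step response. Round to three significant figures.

%OS ≈ 40.0%

For an underdamped second-order system, %OS = 100·exp(−πζ/√(1−ζ²)).
πζ/√(1−ζ²) = π·0.280/√(1−0.0784) = 0.9163, so %OS = 100·e^(−0.9163) = 40.0%.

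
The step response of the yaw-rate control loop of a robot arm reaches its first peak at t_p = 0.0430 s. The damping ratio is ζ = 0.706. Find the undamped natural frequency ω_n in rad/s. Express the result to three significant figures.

Peak time t_p = π/ω_d, so ω_d = π/t_p = π/0.0430 = 73.1 rad/s.
ω_n = ω_d/√(1−ζ²) = 73.1/√0.502 = 103 rad/s.

ω_n ≈ 103 rad/s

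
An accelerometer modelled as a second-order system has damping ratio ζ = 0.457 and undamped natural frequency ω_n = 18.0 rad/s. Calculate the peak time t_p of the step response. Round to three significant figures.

t_p ≈ 0.196 s

The damped frequency is ω_d = ω_n√(1−ζ²) = 18.0·√(1−0.209) = 16.0 rad/s.
Peak time t_p = π/ω_d = π/16.0 = 0.196 s.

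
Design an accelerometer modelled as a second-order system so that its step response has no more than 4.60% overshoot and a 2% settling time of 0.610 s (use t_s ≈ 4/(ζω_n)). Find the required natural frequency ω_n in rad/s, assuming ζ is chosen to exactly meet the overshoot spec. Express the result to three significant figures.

ω_n ≈ 9.37 rad/s

From %OS = 100·exp(−πζ/√(1−ζ²)), invert to get ζ = −ln(OS)/√(π² + ln²(OS)) with OS = 0.0460.
−ln 0.0460 = 3.079, so ζ = 3.079/√(π² + 9.481) = 0.700.
From t_s ≈ 4/(ζω_n): ω_n = 4/(ζ·t_s) = 4/(0.700·0.610) = 9.37 rad/s.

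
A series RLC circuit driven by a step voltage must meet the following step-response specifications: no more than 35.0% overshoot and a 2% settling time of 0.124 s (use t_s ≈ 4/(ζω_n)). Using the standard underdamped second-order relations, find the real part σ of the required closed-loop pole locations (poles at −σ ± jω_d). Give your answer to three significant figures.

σ ≈ 32.3

The settling-time spec alone fixes σ = ζω_n = 4/t_s = 4/0.124 = 32.3.
(Overshoot then fixes ζ = 0.317 and hence ω_d = σ·√(1−ζ²)/ζ = 96.5 rad/s.)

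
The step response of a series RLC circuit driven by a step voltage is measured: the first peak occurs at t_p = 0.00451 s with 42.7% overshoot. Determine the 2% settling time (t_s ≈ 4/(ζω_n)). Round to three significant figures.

From the overshoot, ζ = −ln(OS)/√(π²+ln²(OS)) = 0.261.
t_p = π/ω_d ⇒ ω_d = 697 rad/s; then ω_n = ω_d/√(1−ζ²) = 722 rad/s.
t_s ≈ 4/(ζω_n) = 4/(0.261·722) = 0.0212 s.

t_s ≈ 0.0212 s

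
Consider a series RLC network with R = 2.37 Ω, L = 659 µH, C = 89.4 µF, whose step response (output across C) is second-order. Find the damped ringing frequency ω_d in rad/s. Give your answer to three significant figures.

For a series RLC circuit (capacitor voltage as output), ω_n = 1/√(LC) = 1/√(659 µH · 89.4 µF) = 4120 rad/s.
ζ = (R/2)·√(C/L) = (2.37/2)·√(89.4 µF/659 µH) = 0.436.
The damped frequency ω_d = ω_n√(1−ζ²) = 3710 rad/s.

ω_d ≈ 3710 rad/s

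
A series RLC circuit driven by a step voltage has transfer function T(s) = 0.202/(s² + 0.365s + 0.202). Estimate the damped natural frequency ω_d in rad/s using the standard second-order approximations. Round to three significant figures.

Matching coefficients with s² + 2ζω_n s + ω_n² gives ω_n² = 0.202 ⇒ ω_n = 0.449 rad/s, and ζ = 0.365/(2ω_n) = 0.406.
ω_d = 0.449·√(1 − 0.406²) = 0.411 rad/s.

ω_d ≈ 0.411 rad/s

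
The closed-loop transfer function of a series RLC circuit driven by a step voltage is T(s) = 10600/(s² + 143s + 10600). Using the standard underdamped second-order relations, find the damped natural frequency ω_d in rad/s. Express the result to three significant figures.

ω_d ≈ 74.1 rad/s

ω_n = √10600 = 103 rad/s; ζ = 143/(2·103) = 0.694.
The damped frequency ω_d = ω_n√(1−ζ²) = 74.1 rad/s.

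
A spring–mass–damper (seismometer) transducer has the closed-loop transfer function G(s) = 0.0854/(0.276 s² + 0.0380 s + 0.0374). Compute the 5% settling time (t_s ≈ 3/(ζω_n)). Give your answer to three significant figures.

t_s ≈ 43.6 s

Dividing through by 0.276: denominator becomes s² + 0.1377 s + 0.1355.
So ω_n = √0.1355 = 0.368 rad/s and ζ = 0.1377/(2·0.368) = 0.187.
t_s ≈ 3/(ζω_n) = 43.6 s.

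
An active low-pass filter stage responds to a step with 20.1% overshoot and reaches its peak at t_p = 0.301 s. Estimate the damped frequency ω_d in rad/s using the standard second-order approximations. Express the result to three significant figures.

t_p = π/ω_d, so ω_d = π/0.301 = 10.4 rad/s.

ω_d ≈ 10.4 rad/s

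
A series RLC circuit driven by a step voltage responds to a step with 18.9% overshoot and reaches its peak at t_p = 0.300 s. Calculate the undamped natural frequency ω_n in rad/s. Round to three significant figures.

From the overshoot, ζ = −ln(OS)/√(π²+ln²(OS)) = 0.469.
t_p = π/ω_d ⇒ ω_d = 10.5 rad/s; then ω_n = ω_d/√(1−ζ²) = 11.9 rad/s.

ω_n ≈ 11.9 rad/s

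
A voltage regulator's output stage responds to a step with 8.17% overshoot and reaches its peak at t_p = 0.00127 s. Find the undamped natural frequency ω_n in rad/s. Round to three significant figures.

ζ from %OS: ζ = |ln 0.0817|/√(π²+ln²0.0817) = 0.623.
t_p = π/ω_d ⇒ ω_d = 2470 rad/s; then ω_n = ω_d/√(1−ζ²) = 3160 rad/s.

ω_n ≈ 3160 rad/s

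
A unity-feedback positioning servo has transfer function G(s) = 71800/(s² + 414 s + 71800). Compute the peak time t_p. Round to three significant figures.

t_p ≈ 0.0185 s

Comparing the denominator to s² + 2ζω_n s + ω_n²: ω_n = √71800 = 268 rad/s, and 2ζω_n = 414 so ζ = 414/(2·268) = 0.773.
The damped frequency ω_d = ω_n√(1−ζ²) = 170 rad/s. Then t_p = π/ω_d = 0.0185 s.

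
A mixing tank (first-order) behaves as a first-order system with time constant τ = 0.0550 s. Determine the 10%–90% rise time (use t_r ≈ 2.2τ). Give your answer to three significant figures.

t_r ≈ 0.121 s

t_r ≈ 2.2τ = 0.121 s.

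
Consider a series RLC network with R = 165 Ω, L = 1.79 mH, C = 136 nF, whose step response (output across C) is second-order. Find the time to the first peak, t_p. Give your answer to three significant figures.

For a series RLC circuit (capacitor voltage as output), ω_n = 1/√(LC) = 1/√(1.79 mH · 136 nF) = 64100 rad/s.
ζ = (R/2)·√(C/L) = (165/2)·√(136 nF/1.79 mH) = 0.719.
The damped frequency ω_d = ω_n√(1−ζ²) = 44500 rad/s. t_p = π/ω_d = 0.0000705 s.

t_p ≈ 0.0000705 s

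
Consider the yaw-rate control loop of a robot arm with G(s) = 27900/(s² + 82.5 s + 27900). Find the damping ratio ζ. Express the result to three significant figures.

Matching coefficients with s² + 2ζω_n s + ω_n² gives ω_n² = 27900 ⇒ ω_n = 167 rad/s, and ζ = 82.5/(2ω_n) = 0.247.

ζ ≈ 0.247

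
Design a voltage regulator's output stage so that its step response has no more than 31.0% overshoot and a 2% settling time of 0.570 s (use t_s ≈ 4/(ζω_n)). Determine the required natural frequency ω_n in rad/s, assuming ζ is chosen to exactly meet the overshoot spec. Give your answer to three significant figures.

From %OS = 100·exp(−πζ/√(1−ζ²)), invert to get ζ = −ln(OS)/√(π² + ln²(OS)) with OS = 0.310.
−ln 0.310 = 1.171, so ζ = 1.171/√(π² + 1.372) = 0.349.
Then ω_n = 4/(ζ t_s) = 4/(0.349 × 0.570) = 20.1 rad/s.

ω_n ≈ 20.1 rad/s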